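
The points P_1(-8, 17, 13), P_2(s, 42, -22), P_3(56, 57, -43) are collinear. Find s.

Direction P_1P_3 = (64, 40, -56). From the y-coordinate of P_2, the parameter along the line is τ = (42 − 17)/40 = 5/8.
Then s = (-8) + 5/8·(64) = 32.

32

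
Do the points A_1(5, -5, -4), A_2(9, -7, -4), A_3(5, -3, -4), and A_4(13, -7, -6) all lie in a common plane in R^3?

No

A normal to the plane through A_1, A_2, A_3 is n = A_1A_2 × A_1A_3 = (0, 0, 8).
The plane has equation n·P = -32. For A_4: n·A_4 = -48.
-48 ≠ -32, so A_4 is off the plane.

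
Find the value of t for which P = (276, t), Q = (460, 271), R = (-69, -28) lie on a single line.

Collinearity: (P − Q) must be parallel to (R − Q) = (-529, -299).
Cross-multiplying the components: (t − 271)·(-529) = (-184)·(-299).
Solving gives t = 167.

167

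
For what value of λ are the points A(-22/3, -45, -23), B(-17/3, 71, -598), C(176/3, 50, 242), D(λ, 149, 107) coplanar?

Normal to plane ABC: n = (85365, -115175/3, -22493/3); plane equation n·P = 3822184/3.
Requiring n·D = 3822184/3: (85365)λ + (-19567826/3) = 3822184/3.
So λ = 274/3.

274/3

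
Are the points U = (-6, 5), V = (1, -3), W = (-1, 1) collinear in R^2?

No

UV = (7, -8), UW = (5, -4).
Twice the signed area of △UVW is (7)(-4) − (-8)(5) = 12.
The area is nonzero, so the three points are not collinear.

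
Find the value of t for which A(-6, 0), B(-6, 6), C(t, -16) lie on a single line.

-6

The three points are collinear iff det[AB; AC] = 0.
This determinant is linear in t: (-6)t + (-36) = 0, so t = -6.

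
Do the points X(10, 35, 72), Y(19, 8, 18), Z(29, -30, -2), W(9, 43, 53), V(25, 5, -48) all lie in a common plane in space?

The plane through X, Y, Z has normal n = XY × XZ = (-1512, -360, -72) and equation n·P = -32904.
Checking the remaining points: n·W = -32904, n·V = -36144.
Since n·V = -36144 ≠ -32904, V is off the plane and the points are not all coplanar.

No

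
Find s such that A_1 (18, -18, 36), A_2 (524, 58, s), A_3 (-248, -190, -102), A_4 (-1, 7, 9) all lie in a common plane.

414

Normal to plane A_1A_3A_4: n = (8094, -4560, -9918); plane equation n·P = -129276.
Requiring n·A_2 = -129276: (-9918)s + (3976776) = -129276.
So s = 414.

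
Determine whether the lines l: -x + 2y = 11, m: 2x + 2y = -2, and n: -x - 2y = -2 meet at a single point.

No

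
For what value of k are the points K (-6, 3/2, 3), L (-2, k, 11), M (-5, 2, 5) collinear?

Collinearity requires KL × KM = 0; each component is linear in k.
The x-component gives (2)k + (-7) = 0, so k = 7/2.
The remaining components then also vanish.

7/2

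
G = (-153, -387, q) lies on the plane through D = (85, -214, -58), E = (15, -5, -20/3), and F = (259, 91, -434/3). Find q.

218/3

A normal to the plane is n = DE × DF = (-33770, 8596/3, -57716).
G lies in the plane iff n · DG = 0.
This gives (-57716)q + (12582088/3) = 0, so q = 218/3.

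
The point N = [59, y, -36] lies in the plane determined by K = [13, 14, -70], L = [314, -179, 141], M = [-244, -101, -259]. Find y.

40

A normal to the plane is n = KL × KM = (60742, 2662, -84216).
N lies in the plane iff n · KN = 0.
This gives (2662)y + (-106480) = 0, so y = 40.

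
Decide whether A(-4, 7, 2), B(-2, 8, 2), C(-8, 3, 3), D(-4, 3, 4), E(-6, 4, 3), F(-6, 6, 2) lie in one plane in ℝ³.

Yes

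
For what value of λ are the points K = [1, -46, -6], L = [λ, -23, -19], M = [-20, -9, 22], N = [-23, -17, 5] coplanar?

-33

Coplanarity ⇔ det[KL; KM; KN] = 0.
Expanding, this is linear in λ: (-405)λ + (-13365) = 0.
So λ = -33.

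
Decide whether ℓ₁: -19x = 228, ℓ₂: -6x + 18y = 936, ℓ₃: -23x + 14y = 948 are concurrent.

Yes

Intersecting ℓ₁ and ℓ₂: solving the 2×2 system gives (x, y) = (-12, 48).
Substitute into ℓ₃: (-23)(-12) + (14)(48) = 948.
This equals 948, so (-12, 48) lies on all three lines and they are concurrent.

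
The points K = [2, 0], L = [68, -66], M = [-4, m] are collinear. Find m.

6

Collinearity: (M − K) must be parallel to (L − K) = (66, -66).
Cross-multiplying the components: (m − 0)·(66) = (-6)·(-66).
Solving gives m = 6.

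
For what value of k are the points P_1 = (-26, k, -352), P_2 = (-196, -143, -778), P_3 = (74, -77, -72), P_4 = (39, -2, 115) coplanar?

Coplanarity ⇔ det[P_1P_2; P_1P_3; P_1P_4] = 0.
Expanding, this is linear in k: (75200)k + (8046400) = 0.
So k = -107.

-107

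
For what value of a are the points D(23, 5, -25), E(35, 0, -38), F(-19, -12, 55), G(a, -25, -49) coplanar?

59

Normal to plane DEF: n = (-621, -414, -414); plane equation n·P = -6003.
Requiring n·G = -6003: (-621)a + (30636) = -6003.
So a = 59.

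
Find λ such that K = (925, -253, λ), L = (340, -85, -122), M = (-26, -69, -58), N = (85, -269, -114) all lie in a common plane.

The points are coplanar iff KL · (KM × KN) = 0.
Expanding, this is linear in λ: (-71424)λ + (-17927424) = 0.
So λ = -251.

-251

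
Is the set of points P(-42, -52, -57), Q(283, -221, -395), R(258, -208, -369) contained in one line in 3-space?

Yes

PQ = (325, -169, -338), PR = (300, -156, -312).
Each component of PR is 12/13 times the corresponding component of PQ, so PR = 12/13·PQ and the points are collinear.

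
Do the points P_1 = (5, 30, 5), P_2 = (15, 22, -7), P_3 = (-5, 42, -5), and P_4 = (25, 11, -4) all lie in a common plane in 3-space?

No

The four points are coplanar iff the 3×3 determinant with rows P_1P_2, P_1P_3, P_1P_4 is zero.
Rows: (10, -8, -12), (-10, 12, -10), (20, -19, -9).
Expanding along the first row: (10)(-298) − (-8)(290) + (-12)(-50) = -60.
Nonzero ⇒ not coplanar.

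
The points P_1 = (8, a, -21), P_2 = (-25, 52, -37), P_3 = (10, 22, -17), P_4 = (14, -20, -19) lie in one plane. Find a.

The points are coplanar iff P_1P_2 · (P_1P_3 × P_1P_4) = 0.
Expanding, this is linear in a: (-150)a + (-300) = 0.
So a = -2.

-2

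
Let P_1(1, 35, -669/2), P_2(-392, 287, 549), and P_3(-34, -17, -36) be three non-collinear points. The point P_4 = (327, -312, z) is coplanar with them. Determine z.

The plane through P_1, P_2, P_3 has equation 121164x + 86388y + 29256z = -6641388.
Substituting P_4: (29256)z + (12667572) = -6641388, so z = -660.

-660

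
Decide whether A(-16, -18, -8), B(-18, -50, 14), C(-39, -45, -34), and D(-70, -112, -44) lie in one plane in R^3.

Yes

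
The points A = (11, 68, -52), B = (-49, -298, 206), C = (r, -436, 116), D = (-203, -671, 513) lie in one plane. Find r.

Normal to plane ABD: n = (-16128, -21312, -33984); plane equation n·P = 140544.
Requiring n·C = 140544: (-16128)r + (5349888) = 140544.
So r = 323.

323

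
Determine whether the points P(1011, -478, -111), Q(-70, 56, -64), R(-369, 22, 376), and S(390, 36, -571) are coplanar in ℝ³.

Yes

With P as base: PQ = (-1081, 534, 47), PR = (-1380, 500, 487), PS = (-621, 514, -460).
PR × PS = (-480318, -937227, -398820).
PQ · (PR × PS) = 0.
The scalar triple product vanishes, so the four points are coplanar.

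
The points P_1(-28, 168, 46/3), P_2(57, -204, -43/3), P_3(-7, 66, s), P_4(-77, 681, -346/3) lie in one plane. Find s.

The points are coplanar iff P_1P_2 · (P_1P_3 × P_1P_4) = 0.
Expanding, this is linear in s: (-25377)s + (329901) = 0.
So s = 13.

13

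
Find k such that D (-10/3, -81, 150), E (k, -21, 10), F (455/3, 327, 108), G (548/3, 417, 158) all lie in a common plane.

Normal to plane DFG: n = (24180, -9052, 1302); plane equation n·P = 847912.
Requiring n·E = 847912: (24180)k + (203112) = 847912.
So k = 80/3.

80/3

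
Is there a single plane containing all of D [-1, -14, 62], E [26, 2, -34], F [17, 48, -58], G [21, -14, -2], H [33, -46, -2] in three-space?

The plane through D, E, F has normal n = DE × DF = (4032, 1512, 1386) and equation n·P = 60732.
Checking the remaining points: n·G = 60732, n·H = 60732.
All equal 60732, so all 5 points lie in one plane.

Yes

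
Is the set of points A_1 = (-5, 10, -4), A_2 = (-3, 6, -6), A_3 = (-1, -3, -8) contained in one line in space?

A_1A_2 = (2, -4, -2), A_1A_3 = (4, -13, -4).
A_1A_2 × A_1A_3 = (-10, 0, -10).
The cross product is nonzero, so the points do not lie on one line.

No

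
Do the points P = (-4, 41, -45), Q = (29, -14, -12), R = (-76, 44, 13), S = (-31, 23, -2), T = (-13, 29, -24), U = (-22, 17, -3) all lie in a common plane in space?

Yes

The plane through P, Q, R has normal n = PQ × PR = (-3289, -4290, -3861) and equation n·X = 11011.
Checking the remaining points: n·S = 11011, n·T = 11011, n·U = 11011.
All equal 11011, so all 6 points lie in one plane.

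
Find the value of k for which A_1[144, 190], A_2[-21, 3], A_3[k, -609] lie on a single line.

The three points are collinear iff det[A_1A_2; A_1A_3] = 0.
This determinant is linear in k: (187)k + (104907) = 0, so k = -561.

-561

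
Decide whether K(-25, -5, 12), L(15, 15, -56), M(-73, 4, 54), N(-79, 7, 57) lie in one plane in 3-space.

Yes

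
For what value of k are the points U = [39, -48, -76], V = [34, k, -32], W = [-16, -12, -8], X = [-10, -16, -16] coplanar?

Normal to plane UWX: n = (-16, -32, 4); plane equation n·P = 608.
Requiring n·V = 608: (-32)k + (-672) = 608.
So k = -40.

-40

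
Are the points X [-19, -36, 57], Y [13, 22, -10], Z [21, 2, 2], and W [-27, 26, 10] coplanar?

With X as base: XY = (32, 58, -67), XZ = (40, 38, -55), XW = (-8, 62, -47).
XZ × XW = (1624, 2320, 2784).
XY · (XZ × XW) = 0.
The scalar triple product vanishes, so the four points are coplanar.

Yes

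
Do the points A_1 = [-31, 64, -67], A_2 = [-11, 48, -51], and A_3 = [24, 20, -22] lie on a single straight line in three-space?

No

A_1A_2 = (20, -16, 16), A_1A_3 = (55, -44, 45).
Comparing components 2 and 3: (-16)(45) − (16)(-44) = -16 ≠ 0, so A_1A_2 and A_1A_3 are not parallel and the points are not collinear.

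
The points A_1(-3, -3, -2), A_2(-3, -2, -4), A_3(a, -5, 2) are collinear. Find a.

-3

Collinearity requires A_1A_2 × A_1A_3 = 0; each component is linear in a.
The y-component gives (-2)a + (-6) = 0, so a = -3.
The remaining components then also vanish.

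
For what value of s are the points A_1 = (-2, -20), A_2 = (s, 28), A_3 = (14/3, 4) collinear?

The three points are collinear iff det[A_1A_2; A_1A_3] = 0.
This determinant is linear in s: (24)s + (-272) = 0, so s = 34/3.

34/3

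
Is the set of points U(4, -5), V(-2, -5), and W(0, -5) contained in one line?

UV = (-6, 0), UW = (-4, 0).
det[UV; UW] = (-6)(0) − (0)(-4) = 0.
The determinant is zero, so the points are collinear.

Yes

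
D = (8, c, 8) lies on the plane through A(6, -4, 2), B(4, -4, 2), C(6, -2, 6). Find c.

Coplanarity requires AB · (AC × AD) = 0.
AB = (-2, 0, 0), AC = (0, 2, 4); the triple product is linear in c with coefficient 8 and constant term 8.
Setting it to zero: c = -1.

-1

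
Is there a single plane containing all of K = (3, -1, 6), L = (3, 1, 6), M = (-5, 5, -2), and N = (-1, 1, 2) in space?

Yes

With K as base: KL = (0, 2, 0), KM = (-8, 6, -8), KN = (-4, 2, -4).
KM × KN = (-8, 0, 8).
KL · (KM × KN) = 0.
The scalar triple product vanishes, so the four points are coplanar.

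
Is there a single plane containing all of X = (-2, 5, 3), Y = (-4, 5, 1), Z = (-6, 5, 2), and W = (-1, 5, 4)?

Yes

The four points are coplanar iff the 3×3 determinant with rows XY, XZ, XW is zero.
Rows: (-2, 0, -2), (-4, 0, -1), (1, 0, 1).
Expanding along the first row: (-2)(0) − (0)(-3) + (-2)(0) = 0.
Zero determinant ⇒ coplanar.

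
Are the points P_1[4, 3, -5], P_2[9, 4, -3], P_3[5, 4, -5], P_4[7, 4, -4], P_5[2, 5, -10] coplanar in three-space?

No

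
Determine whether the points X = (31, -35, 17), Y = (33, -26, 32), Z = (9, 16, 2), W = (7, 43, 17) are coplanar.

A normal to the plane through X, Y, Z is n = XY × XZ = (-900, -300, 300).
The plane has equation n·P = -12300. For W: n·W = -14100.
-14100 ≠ -12300, so W is off the plane.

No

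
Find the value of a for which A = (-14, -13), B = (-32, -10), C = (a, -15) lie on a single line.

The three points are collinear iff det[AB; AC] = 0.
This determinant is linear in a: (-3)a + (-6) = 0, so a = -2.

-2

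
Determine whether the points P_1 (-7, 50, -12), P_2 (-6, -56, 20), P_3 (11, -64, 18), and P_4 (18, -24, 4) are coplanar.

Yes

With P_1 as base: P_1P_2 = (1, -106, 32), P_1P_3 = (18, -114, 30), P_1P_4 = (25, -74, 16).
P_1P_3 × P_1P_4 = (396, 462, 1518).
P_1P_2 · (P_1P_3 × P_1P_4) = 0.
The scalar triple product vanishes, so the four points are coplanar.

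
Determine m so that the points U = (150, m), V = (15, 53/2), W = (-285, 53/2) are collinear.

53/2

Collinearity: (U − V) must be parallel to (W − V) = (-300, 0).
Cross-multiplying the components: (m − 53/2)·(-300) = (135)·(0).
Solving gives m = 53/2.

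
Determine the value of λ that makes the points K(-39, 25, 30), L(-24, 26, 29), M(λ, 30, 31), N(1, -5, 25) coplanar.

-48

Normal to plane KLN: n = (-35, 35, -490); plane equation n·P = -12460.
Requiring n·M = -12460: (-35)λ + (-14140) = -12460.
So λ = -48.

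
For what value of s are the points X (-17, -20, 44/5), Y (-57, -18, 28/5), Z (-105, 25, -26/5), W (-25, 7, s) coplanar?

18/5

Normal to plane XYZ: n = (116, -1392/5, -1624); plane equation n·P = -53476/5.
Requiring n·W = -53476/5: (-1624)s + (-24244/5) = -53476/5.
So s = 18/5.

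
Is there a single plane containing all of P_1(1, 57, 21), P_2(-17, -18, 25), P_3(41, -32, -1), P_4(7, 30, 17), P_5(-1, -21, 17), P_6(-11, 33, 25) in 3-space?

No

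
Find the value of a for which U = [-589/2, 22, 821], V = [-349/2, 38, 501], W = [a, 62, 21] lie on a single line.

11/2

Collinearity requires UV × UW = 0; each component is linear in a.
The y-component gives (-320)a + (1760) = 0, so a = 11/2.
The remaining components then also vanish.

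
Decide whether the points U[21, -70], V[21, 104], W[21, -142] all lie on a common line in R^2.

Yes

UV = (0, 174), UW = (0, -72).
Twice the signed area of △UVW is (0)(-72) − (174)(0) = 0.
The triangle is degenerate (zero area), so the points are collinear.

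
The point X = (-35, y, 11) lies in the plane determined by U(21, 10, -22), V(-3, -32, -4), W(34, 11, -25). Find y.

A normal to the plane is n = UV × UW = (108, 162, 522).
X lies in the plane iff n · UX = 0.
This gives (162)y + (9558) = 0, so y = -59.

-59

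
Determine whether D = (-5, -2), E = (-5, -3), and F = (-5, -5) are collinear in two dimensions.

DE = (0, -1), DF = (0, -3).
det[DE; DF] = (0)(-3) − (-1)(0) = 0.
The determinant is zero, so the points are collinear.

Yes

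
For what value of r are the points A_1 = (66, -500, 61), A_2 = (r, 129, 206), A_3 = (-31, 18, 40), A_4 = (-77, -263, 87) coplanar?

Normal to plane A_1A_3A_4: n = (18445, 5525, 51085); plane equation n·P = 1571055.
Requiring n·A_2 = 1571055: (18445)r + (11236235) = 1571055.
So r = -524.

-524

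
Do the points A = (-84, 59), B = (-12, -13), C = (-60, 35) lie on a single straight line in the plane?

AB = (72, -72), AC = (24, -24).
Twice the signed area of △ABC is (72)(-24) − (-72)(24) = 0.
The triangle is degenerate (zero area), so the points are collinear.

Yes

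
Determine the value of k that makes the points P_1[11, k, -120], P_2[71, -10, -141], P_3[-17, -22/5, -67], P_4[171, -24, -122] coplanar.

Coplanarity ⇔ det[P_1P_2; P_1P_3; P_1P_4] = 0.
Expanding, this is linear in k: (-9072)k + (-36288) = 0.
So k = -4.

-4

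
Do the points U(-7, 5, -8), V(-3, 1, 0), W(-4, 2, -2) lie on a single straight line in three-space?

Yes

UV = (4, -4, 8), UW = (3, -3, 6).
Each component of UW is 3/4 times the corresponding component of UV, so UW = 3/4·UV and the points are collinear.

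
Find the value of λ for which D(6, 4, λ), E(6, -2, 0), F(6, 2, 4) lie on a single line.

Collinearity requires DE × DF = 0; each component is linear in λ.
The x-component gives (4)λ + (-24) = 0, so λ = 6.
The remaining components then also vanish.

6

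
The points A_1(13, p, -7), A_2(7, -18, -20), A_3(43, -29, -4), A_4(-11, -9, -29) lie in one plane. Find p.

The points are coplanar iff A_1A_2 · (A_1A_3 × A_1A_4) = 0.
Expanding, this is linear in p: (-36)p + (-2016) = 0.
So p = -56.

-56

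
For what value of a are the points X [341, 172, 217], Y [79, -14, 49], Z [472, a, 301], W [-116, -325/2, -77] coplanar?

265

Normal to plane XYW: n = (-1512, -252, 2637); plane equation n·P = 13293.
Requiring n·Z = 13293: (-252)a + (80073) = 13293.
So a = 265.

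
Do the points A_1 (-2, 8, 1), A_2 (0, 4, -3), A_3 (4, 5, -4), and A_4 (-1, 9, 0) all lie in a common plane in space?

No

A normal to the plane through A_1, A_2, A_3 is n = A_1A_2 × A_1A_3 = (8, -14, 18).
The plane has equation n·P = -110. For A_4: n·A_4 = -134.
-134 ≠ -110, so A_4 is off the plane.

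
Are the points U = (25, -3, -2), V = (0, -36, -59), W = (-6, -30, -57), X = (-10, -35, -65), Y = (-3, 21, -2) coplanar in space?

The plane through U, V, W has normal n = UV × UW = (276, 392, -348) and equation n·P = 6420.
Checking the remaining points: n·X = 6140, n·Y = 8100.
Since n·X = 6140 ≠ 6420, X is off the plane and the points are not all coplanar.

No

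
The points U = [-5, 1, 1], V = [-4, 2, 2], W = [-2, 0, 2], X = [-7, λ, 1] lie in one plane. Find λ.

3

The points are coplanar iff UV · (UW × UX) = 0.
Expanding, this is linear in λ: (2)λ + (-6) = 0.
So λ = 3.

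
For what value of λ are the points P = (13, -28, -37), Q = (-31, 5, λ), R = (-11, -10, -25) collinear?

-15

Direction PR = (-24, 18, 12). From the x-coordinate of Q, the parameter along the line is τ = (-31 − 13)/(-24) = 11/6.
Then λ = (-37) + 11/6·(12) = -15.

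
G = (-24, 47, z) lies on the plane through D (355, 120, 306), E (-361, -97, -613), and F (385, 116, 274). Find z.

45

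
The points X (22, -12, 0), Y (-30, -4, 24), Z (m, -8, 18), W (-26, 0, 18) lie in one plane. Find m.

-14

The points are coplanar iff XY · (XZ × XW) = 0.
Expanding, this is linear in m: (144)m + (2016) = 0.
So m = -14.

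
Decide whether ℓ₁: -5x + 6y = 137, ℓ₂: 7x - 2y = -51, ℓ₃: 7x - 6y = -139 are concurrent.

Yes

Intersecting ℓ₁ and ℓ₂: solving the 2×2 system gives (x, y) = (-1, 22).
Substitute into ℓ₃: (7)(-1) + (-6)(22) = -139.
This equals -139, so (-1, 22) lies on all three lines and they are concurrent.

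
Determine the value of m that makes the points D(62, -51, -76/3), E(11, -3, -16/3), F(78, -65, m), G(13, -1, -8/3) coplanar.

Coplanarity ⇔ det[DE; DF; DG] = 0.
Expanding, this is linear in m: (198)m + (6072) = 0.
So m = -92/3.

-92/3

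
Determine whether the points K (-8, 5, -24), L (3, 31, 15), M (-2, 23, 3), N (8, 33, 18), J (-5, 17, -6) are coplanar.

Yes

The plane through K, L, M has normal n = KL × KM = (0, -63, 42) and equation n·P = -1323.
Checking the remaining points: n·N = -1323, n·J = -1323.
All equal -1323, so all 5 points lie in one plane.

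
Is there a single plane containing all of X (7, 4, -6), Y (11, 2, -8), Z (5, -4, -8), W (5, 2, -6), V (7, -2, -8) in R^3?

Yes

The plane through X, Y, Z has normal n = XY × XZ = (-12, 12, -36) and equation n·P = 180.
Checking the remaining points: n·W = 180, n·V = 180.
All equal 180, so all 5 points lie in one plane.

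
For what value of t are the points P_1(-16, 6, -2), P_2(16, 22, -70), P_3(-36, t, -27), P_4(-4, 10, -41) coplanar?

-14

The points are coplanar iff P_1P_2 · (P_1P_3 × P_1P_4) = 0.
Expanding, this is linear in t: (-432)t + (-6048) = 0.
So t = -14.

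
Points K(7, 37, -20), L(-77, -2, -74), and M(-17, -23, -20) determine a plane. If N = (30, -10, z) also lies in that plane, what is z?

13

A normal to the plane is n = KL × KM = (-3240, 1296, 4104).
N lies in the plane iff n · KN = 0.
This gives (4104)z + (-53352) = 0, so z = 13.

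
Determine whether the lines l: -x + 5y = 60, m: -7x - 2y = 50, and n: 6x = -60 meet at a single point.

Yes

Intersecting l and m: solving the 2×2 system gives (x, y) = (-10, 10).
Substitute into n: (6)(-10) + (0)(10) = -60.
This equals -60, so (-10, 10) lies on all three lines and they are concurrent.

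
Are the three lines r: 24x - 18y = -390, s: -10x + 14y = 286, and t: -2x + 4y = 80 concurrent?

Yes

Intersecting r and s: solving the 2×2 system gives (x, y) = (-2, 19).
Substitute into t: (-2)(-2) + (4)(19) = 80.
This equals 80, so (-2, 19) lies on all three lines and they are concurrent.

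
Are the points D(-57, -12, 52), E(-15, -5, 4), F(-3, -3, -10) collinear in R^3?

DE = (42, 7, -48), DF = (54, 9, -62).
Comparing components 2 and 3: (7)(-62) − (-48)(9) = -2 ≠ 0, so DE and DF are not parallel and the points are not collinear.

No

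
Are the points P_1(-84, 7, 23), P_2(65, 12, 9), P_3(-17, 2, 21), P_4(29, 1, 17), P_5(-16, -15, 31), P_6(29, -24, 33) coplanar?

The plane through P_1, P_2, P_3 has normal n = P_1P_2 × P_1P_3 = (-80, -640, -1080) and equation n·P = -22600.
Checking the remaining points: n·P_4 = -21320, n·P_5 = -22600, n·P_6 = -22600.
Since n·P_4 = -21320 ≠ -22600, P_4 is off the plane and the points are not all coplanar.

No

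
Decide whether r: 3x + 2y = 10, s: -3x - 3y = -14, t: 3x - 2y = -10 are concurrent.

Lines aᵢx + bᵢy = cᵢ with pairwise distinct directions are concurrent exactly when det[aᵢ bᵢ cᵢ] = 0.
Here the determinant is 12.
Nonzero, so no common point exists.

No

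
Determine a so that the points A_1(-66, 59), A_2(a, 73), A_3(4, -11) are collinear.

The three points are collinear iff det[A_1A_2; A_1A_3] = 0.
This determinant is linear in a: (-70)a + (-5600) = 0, so a = -80.

-80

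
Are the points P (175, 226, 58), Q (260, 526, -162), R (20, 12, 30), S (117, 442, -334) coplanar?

Yes

With P as base: PQ = (85, 300, -220), PR = (-155, -214, -28), PS = (-58, 216, -392).
PR × PS = (89936, -59136, -45892).
PQ · (PR × PS) = 0.
The scalar triple product vanishes, so the four points are coplanar.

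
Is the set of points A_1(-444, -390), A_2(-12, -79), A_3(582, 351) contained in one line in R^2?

A_1A_2 = (432, 311), A_1A_3 = (1026, 741).
det[A_1A_2; A_1A_3] = (432)(741) − (311)(1026) = 1026.
The determinant is nonzero, so they are not collinear.

No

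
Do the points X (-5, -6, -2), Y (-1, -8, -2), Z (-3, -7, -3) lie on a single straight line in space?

No

XY = (4, -2, 0), XZ = (2, -1, -1).
Comparing components 2 and 3: (-2)(-1) − (0)(-1) = 2 ≠ 0, so XY and XZ are not parallel and the points are not collinear.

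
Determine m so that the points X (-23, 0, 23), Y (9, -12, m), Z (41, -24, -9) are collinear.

7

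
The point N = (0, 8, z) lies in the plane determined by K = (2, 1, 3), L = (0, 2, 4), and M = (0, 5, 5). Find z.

6

The plane through K, L, M has equation −2x + 2y − 6z = -20.
Substituting N: (-6)z + (16) = -20, so z = 6.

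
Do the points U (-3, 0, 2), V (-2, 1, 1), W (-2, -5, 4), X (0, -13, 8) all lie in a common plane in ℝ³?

No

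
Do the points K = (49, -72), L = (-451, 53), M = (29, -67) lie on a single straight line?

Yes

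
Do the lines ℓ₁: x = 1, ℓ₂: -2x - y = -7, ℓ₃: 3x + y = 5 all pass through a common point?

No

The three lines meet at one point iff the augmented coefficient matrix [aᵢ bᵢ cᵢ] has rank < 3, i.e. its determinant vanishes.
Here the determinant is 3.
Nonzero, so no common point exists.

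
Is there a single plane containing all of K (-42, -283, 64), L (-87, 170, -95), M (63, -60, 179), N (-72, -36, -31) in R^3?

Yes

The four points are coplanar iff the 3×3 determinant with rows KL, KM, KN is zero.
Rows: (-45, 453, -159), (105, 223, 115), (-30, 247, -95).
Expanding along the first row: (-45)(-49590) − (453)(-6525) + (-159)(32625) = 0.
Zero determinant ⇒ coplanar.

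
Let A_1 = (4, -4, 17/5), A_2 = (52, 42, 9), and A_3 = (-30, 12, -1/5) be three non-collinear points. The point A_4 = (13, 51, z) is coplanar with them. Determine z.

The plane through A_1, A_2, A_3 has equation −(1276/5)x − (88/5)y + 2332z = 34892/5.
Substituting A_4: (2332)z + (-21076/5) = 34892/5, so z = 24/5.

24/5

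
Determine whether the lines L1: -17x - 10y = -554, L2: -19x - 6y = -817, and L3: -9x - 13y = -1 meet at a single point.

No

Intersecting L1 and L2: solving the 2×2 system gives (x, y) = (2423/44, -3363/88).
Substitute into L3: (-9)(2423/44) + (-13)(-3363/88) = 105/88.
But L3 requires -1 ≠ 105/88, so the three lines have no common point.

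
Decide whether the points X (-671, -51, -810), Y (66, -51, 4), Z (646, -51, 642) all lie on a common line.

No

XY = (737, 0, 814), XZ = (1317, 0, 1452).
Comparing components 3 and 1: (814)(1317) − (737)(1452) = 1914 ≠ 0, so XY and XZ are not parallel and the points are not collinear.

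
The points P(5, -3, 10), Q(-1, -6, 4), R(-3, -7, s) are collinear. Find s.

Direction PQ = (-6, -3, -6). From the x-coordinate of R, the parameter along the line is τ = (-3 − 5)/(-6) = 4/3.
Then s = 10 + 4/3·(-6) = 2.

2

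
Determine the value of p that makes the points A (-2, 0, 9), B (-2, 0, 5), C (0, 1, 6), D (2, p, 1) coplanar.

Coplanarity ⇔ det[AB; AC; AD] = 0.
Expanding, this is linear in p: (-8)p + (16) = 0.
So p = 2.

2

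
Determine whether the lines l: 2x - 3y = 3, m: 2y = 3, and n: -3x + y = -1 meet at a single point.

No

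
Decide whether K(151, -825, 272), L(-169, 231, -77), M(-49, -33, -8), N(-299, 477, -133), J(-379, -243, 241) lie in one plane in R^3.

The plane through K, L, M has normal n = KL × KM = (-19272, -19800, -42240) and equation n·P = 1935648.
Checking the remaining points: n·N = 1935648, n·J = 1935648.
All equal 1935648, so all 5 points lie in one plane.

Yes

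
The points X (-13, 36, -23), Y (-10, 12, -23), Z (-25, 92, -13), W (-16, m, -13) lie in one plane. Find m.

20

The points are coplanar iff XY · (XZ × XW) = 0.
Expanding, this is linear in m: (-30)m + (600) = 0.
So m = 20.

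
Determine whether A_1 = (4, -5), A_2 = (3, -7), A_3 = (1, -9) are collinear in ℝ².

A_1A_2 = (-1, -2), A_1A_3 = (-3, -4).
det[A_1A_2; A_1A_3] = (-1)(-4) − (-2)(-3) = -2.
The determinant is nonzero, so they are not collinear.

No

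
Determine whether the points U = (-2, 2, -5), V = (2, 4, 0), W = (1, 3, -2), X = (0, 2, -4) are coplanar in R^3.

A normal to the plane through U, V, W is n = UV × UW = (1, 3, -2).
The plane has equation n·P = 14. For X: n·X = 14.
Equal, so X lies in the plane and all four are coplanar.

Yes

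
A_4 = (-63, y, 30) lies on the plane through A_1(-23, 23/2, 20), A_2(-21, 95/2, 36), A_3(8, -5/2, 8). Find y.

35/2

The plane through A_1, A_2, A_3 has equation −208x + 520y − 1144z = -12116.
Substituting A_4: (520)y + (-21216) = -12116, so y = 35/2.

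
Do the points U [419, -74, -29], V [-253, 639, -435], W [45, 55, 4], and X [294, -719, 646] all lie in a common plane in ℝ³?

With U as base: UV = (-672, 713, -406), UW = (-374, 129, 33), UX = (-125, -645, 675).
UW × UX = (108360, 248325, 257355).
UV · (UW × UX) = -248325.
Since -248325 ≠ 0, the four points are not coplanar.

No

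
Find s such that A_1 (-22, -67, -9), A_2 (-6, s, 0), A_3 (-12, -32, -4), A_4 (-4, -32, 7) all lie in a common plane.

-15

Normal to plane A_1A_3A_4: n = (385, -70, -280); plane equation n·P = -1260.
Requiring n·A_2 = -1260: (-70)s + (-2310) = -1260.
So s = -15.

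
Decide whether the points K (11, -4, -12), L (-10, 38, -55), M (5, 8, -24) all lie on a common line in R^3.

KL = (-21, 42, -43), KM = (-6, 12, -12).
KL × KM = (12, 6, 0).
The cross product is nonzero, so the points do not lie on one line.

No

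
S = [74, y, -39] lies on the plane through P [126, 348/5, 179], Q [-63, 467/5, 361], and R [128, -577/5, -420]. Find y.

A normal to the plane is n = PQ × PR = (97069/5, -112847, 174587/5).
S lies in the plane iff n · PS = 0.
This gives (-112847)y + (-3836798/5) = 0, so y = -34/5.

-34/5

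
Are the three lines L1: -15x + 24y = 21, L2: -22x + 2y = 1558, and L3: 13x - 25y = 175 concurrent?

The three lines meet at one point iff the augmented coefficient matrix [aᵢ bᵢ cᵢ] has rank < 3, i.e. its determinant vanishes.
Here the determinant is 0.
It vanishes, so the lines are concurrent at (-75, -46).

Yes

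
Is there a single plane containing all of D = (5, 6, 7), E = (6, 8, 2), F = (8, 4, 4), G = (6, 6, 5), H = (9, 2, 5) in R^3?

Yes

The plane through D, E, F has normal n = DE × DF = (-16, -12, -8) and equation n·P = -208.
Checking the remaining points: n·G = -208, n·H = -208.
All equal -208, so all 5 points lie in one plane.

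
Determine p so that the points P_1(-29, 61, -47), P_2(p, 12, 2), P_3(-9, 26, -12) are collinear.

-1

Collinearity requires P_1P_2 × P_1P_3 = 0; each component is linear in p.
The y-component gives (-35)p + (-35) = 0, so p = -1.
The remaining components then also vanish.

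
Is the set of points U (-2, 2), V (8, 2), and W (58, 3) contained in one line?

UV = (10, 0), UW = (60, 1).
det[UV; UW] = (10)(1) − (0)(60) = 10.
The determinant is nonzero, so they are not collinear.

No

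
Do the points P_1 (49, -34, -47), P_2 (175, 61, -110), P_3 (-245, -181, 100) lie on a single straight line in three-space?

No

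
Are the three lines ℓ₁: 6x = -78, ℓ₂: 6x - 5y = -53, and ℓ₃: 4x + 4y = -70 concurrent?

No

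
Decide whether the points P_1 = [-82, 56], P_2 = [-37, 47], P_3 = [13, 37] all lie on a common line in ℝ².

P_1P_2 = (45, -9), P_1P_3 = (95, -19).
Twice the signed area of △P_1P_2P_3 is (45)(-19) − (-9)(95) = 0.
The triangle is degenerate (zero area), so the points are collinear.

Yes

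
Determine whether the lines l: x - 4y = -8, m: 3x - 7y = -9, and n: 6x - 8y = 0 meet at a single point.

Yes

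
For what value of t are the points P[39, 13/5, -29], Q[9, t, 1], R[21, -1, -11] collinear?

Collinearity requires PQ × PR = 0; each component is linear in t.
The x-component gives (18)t + (306/5) = 0, so t = -17/5.
The remaining components then also vanish.

-17/5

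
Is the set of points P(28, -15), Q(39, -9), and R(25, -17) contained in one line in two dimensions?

No

PQ = (11, 6), PR = (-3, -2).
det[PQ; PR] = (11)(-2) − (6)(-3) = -4.
The determinant is nonzero, so they are not collinear.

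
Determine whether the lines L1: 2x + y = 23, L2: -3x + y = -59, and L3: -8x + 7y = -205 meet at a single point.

Intersecting L1 and L2: solving the 2×2 system gives (x, y) = (82/5, -49/5).
Substitute into L3: (-8)(82/5) + (7)(-49/5) = -999/5.
But L3 requires -205 ≠ -999/5, so the three lines have no common point.

No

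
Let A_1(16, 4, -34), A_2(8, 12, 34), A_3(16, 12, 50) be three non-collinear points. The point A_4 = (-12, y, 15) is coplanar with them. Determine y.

14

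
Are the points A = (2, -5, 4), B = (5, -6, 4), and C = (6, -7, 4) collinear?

No

AB = (3, -1, 0), AC = (4, -2, 0).
AB × AC = (0, 0, -2).
The cross product is nonzero, so the points do not lie on one line.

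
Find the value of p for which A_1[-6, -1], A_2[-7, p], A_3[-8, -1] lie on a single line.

-1

Collinearity: (A_2 − A_1) must be parallel to (A_3 − A_1) = (-2, 0).
Cross-multiplying the components: (p − (-1))·(-2) = (-1)·(0).
Solving gives p = -1.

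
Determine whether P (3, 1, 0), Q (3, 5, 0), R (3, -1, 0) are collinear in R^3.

Yes

PQ = (0, 4, 0), PR = (0, -2, 0).
Each component of PR is -1/2 times the corresponding component of PQ, so PR = -1/2·PQ and the points are collinear.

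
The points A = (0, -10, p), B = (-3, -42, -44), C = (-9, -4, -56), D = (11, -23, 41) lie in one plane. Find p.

-11

Coplanarity ⇔ det[AB; AC; AD] = 0.
Expanding, this is linear in p: (646)p + (7106) = 0.
So p = -11.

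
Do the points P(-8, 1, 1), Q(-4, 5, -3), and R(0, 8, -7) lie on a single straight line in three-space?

PQ = (4, 4, -4), PR = (8, 7, -8).
PQ × PR = (-4, 0, -4).
The cross product is nonzero, so the points do not lie on one line.

No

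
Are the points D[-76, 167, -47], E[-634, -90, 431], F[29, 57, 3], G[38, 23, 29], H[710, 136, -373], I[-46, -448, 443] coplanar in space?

The plane through D, E, F has normal n = DE × DF = (39730, 78090, 88365) and equation n·P = 5868395.
Checking the remaining points: n·G = 5868395, n·H = 5868395, n·I = 2333795.
Since n·I = 2333795 ≠ 5868395, I is off the plane and the points are not all coplanar.

No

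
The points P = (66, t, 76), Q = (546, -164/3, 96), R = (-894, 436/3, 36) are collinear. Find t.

12

Collinearity requires PQ × PR = 0; each component is linear in t.
The x-component gives (60)t + (-720) = 0, so t = 12.
The remaining components then also vanish.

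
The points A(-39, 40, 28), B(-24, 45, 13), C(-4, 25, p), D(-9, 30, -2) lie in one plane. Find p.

Coplanarity ⇔ det[AB; AC; AD] = 0.
Expanding, this is linear in p: (300)p + (2100) = 0.
So p = -7.

-7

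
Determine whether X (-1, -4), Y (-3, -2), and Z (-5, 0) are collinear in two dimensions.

Yes

XY = (-2, 2), XZ = (-4, 4).
Checking proportionality: XZ = 2·XY, so the vectors are parallel and the points are collinear.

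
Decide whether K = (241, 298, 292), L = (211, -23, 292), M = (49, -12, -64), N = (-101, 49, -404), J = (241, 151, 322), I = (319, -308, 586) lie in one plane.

Yes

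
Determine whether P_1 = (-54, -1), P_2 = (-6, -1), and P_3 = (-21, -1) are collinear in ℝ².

Yes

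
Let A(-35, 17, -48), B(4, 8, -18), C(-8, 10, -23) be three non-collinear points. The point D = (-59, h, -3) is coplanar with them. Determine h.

11

A normal to the plane is n = AB × AC = (-15, -165, -30).
D lies in the plane iff n · AD = 0.
This gives (-165)h + (1815) = 0, so h = 11.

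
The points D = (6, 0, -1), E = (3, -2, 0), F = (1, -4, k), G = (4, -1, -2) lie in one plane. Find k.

4

Normal to plane DEG: n = (3, -5, -1); plane equation n·P = 19.
Requiring n·F = 19: (-1)k + (23) = 19.
So k = 4.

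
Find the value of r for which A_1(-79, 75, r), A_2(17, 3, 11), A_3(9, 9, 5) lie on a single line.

Direction A_2A_3 = (-8, 6, -6). From the x-coordinate of A_1, the parameter along the line is τ = (-79 − 17)/(-8) = 12.
Then r = 11 + 12·(-6) = -61.

-61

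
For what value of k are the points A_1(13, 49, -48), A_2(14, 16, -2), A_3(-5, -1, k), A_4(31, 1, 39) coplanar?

-2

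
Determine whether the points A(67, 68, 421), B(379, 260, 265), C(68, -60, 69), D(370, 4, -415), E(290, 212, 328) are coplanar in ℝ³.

The plane through A, B, C has normal n = AB × AC = (-87552, 109668, -40128) and equation n·P = -15302448.
Checking the remaining points: n·D = -15302448, n·E = -15302448.
All equal -15302448, so all 5 points lie in one plane.

Yes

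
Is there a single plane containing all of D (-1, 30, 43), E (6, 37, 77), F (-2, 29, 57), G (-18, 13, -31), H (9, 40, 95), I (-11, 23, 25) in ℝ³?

The plane through D, E, F has normal n = DE × DF = (132, -132, 0) and equation n·P = -4092.
Checking the remaining points: n·G = -4092, n·H = -4092, n·I = -4488.
Since n·I = -4488 ≠ -4092, I is off the plane and the points are not all coplanar.

No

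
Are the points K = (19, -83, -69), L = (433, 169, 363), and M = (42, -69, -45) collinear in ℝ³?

Yes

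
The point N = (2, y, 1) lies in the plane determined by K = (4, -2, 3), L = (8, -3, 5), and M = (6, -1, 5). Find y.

-3

The plane through K, L, M has equation −4x − 4y + 6z = 10.
Substituting N: (-4)y + (-2) = 10, so y = -3.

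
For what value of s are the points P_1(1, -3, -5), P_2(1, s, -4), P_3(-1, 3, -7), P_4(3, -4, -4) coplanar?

-8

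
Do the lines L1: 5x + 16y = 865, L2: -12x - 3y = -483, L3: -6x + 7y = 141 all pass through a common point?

Yes

Intersecting L1 and L2: solving the 2×2 system gives (x, y) = (29, 45).
Substitute into L3: (-6)(29) + (7)(45) = 141.
This equals 141, so (29, 45) lies on all three lines and they are concurrent.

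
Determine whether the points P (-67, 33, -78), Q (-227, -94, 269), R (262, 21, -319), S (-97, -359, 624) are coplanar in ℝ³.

Yes

A normal to the plane through P, Q, R is n = PQ × PR = (34771, 75603, 43703).
The plane has equation n·X = -3243592. For S: n·S = -3243592.
Equal, so S lies in the plane and all four are coplanar.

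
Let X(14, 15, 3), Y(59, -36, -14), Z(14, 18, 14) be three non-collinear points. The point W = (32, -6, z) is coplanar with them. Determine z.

-6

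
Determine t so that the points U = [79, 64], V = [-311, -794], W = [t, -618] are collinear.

-231

Collinearity: (W − U) must be parallel to (V − U) = (-390, -858).
Cross-multiplying the components: (t − 79)·(-858) = (-682)·(-390).
Solving gives t = -231.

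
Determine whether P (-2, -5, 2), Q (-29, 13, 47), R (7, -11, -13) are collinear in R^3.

PQ = (-27, 18, 45), PR = (9, -6, -15).
PQ × PR = (0, 0, 0).
The cross product vanishes, so the three points are collinear.

Yes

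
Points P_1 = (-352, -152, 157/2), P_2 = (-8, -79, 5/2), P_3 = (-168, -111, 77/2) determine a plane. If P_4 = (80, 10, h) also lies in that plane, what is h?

A normal to the plane is n = P_1P_2 × P_1P_3 = (196, -224, 672).
P_4 lies in the plane iff n · P_1P_4 = 0.
This gives (672)h + (-4368) = 0, so h = 13/2.

13/2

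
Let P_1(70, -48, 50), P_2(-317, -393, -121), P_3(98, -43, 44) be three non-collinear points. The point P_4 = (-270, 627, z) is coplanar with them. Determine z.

800

A normal to the plane is n = P_1P_2 × P_1P_3 = (2925, -7110, 7725).
P_4 lies in the plane iff n · P_1P_4 = 0.
This gives (7725)z + (-6180000) = 0, so z = 800.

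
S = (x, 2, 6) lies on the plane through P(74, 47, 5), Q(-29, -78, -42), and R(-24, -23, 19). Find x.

19

Coplanarity requires PQ · (PR × PS) = 0.
PQ = (-103, -125, -47), PR = (-98, -70, 14); the triple product is linear in x with coefficient -5040 and constant term 95760.
Setting it to zero: x = 19.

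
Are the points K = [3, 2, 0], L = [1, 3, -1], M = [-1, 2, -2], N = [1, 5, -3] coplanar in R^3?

A normal to the plane through K, L, M is n = KL × KM = (-2, 0, 4).
The plane has equation n·P = -6. For N: n·N = -14.
-14 ≠ -6, so N is off the plane.

No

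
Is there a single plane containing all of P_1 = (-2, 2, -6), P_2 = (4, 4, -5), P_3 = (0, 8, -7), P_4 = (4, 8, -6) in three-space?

The four points are coplanar iff the 3×3 determinant with rows P_1P_2, P_1P_3, P_1P_4 is zero.
Rows: (6, 2, 1), (2, 6, -1), (6, 6, 0).
Expanding along the first row: (6)(6) − (2)(6) + (1)(-24) = 0.
Zero determinant ⇒ coplanar.

Yes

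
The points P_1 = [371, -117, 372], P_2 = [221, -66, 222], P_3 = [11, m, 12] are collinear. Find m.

27/5

Collinearity requires P_1P_2 × P_1P_3 = 0; each component is linear in m.
The x-component gives (150)m + (-810) = 0, so m = 27/5.
The remaining components then also vanish.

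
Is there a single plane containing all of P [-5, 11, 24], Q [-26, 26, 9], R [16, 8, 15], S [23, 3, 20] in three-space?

With P as base: PQ = (-21, 15, -15), PR = (21, -3, -9), PS = (28, -8, -4).
PR × PS = (-60, -168, -84).
PQ · (PR × PS) = 0.
The scalar triple product vanishes, so the four points are coplanar.

Yes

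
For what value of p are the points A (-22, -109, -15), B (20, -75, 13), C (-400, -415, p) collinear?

-267

Collinearity requires AB × AC = 0; each component is linear in p.
The x-component gives (34)p + (9078) = 0, so p = -267.
The remaining components then also vanish.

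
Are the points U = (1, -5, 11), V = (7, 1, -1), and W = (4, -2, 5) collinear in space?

Yes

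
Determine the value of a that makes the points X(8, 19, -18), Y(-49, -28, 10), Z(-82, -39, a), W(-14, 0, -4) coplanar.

Normal to plane XYW: n = (-126, 182, 49); plane equation n·P = 1568.
Requiring n·Z = 1568: (49)a + (3234) = 1568.
So a = -34.

-34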